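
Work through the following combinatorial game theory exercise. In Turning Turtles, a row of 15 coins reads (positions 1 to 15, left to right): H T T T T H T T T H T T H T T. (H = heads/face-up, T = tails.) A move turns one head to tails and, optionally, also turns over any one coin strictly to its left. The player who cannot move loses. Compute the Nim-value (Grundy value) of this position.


Coins: H T T T T H T T T H T T H T T
Key fact: a single head at position k behaves exactly like a Nim heap of size k (turning it to T and optionally flipping a coin at j < k corresponds to moving the heap from k to j, or to 0), and heads combine as a disjunctive sum (two heads at the same place would cancel, matching j XOR j = 0). So the Nim-value is the XOR of the 1-indexed positions of the heads.
Face-up positions (1-indexed): [1, 6, 10, 13]
XOR 0 with 1: 0 XOR 1 = 1
XOR 1 with 6: 1 XOR 6 = 7
XOR 7 with 10: 7 XOR 10 = 13
XOR 13 with 13: 13 XOR 13 = 0
Nim-value = 0

0


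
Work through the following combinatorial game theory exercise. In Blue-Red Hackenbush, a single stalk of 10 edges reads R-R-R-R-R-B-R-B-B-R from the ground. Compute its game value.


Edges (from ground): R-R-R-R-R-B-R-B-B-R
By Berlekamp's sign-expansion rule, a Blue-Red Hackenbush stalk has the value of the surreal number whose sign sequence is the edge sequence with B -> + and R -> -.
Sign sequence: -----+-++-
Trace the sign expansion in the surreal number tree, starting from 0:
Edge 1: R (sign -) -> bounds (-inf, 0), value = -1
Edge 2: R (sign -) -> bounds (-inf, -1), value = -2
Edge 3: R (sign -) -> bounds (-inf, -2), value = -3
Edge 4: R (sign -) -> bounds (-inf, -3), value = -4
Edge 5: R (sign -) -> bounds (-inf, -4), value = -5
Edge 6: B (sign +) -> bounds (-5, -4), value = -9/2
Edge 7: R (sign -) -> bounds (-5, -9/2), value = -19/4
Edge 8: B (sign +) -> bounds (-19/4, -9/2), value = -37/8
Edge 9: B (sign +) -> bounds (-37/8, -9/2), value = -73/16
Edge 10: R (sign -) -> bounds (-37/8, -73/16), value = -147/32
Game value = -147/32

-147/32


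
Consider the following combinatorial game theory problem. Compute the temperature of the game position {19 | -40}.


The game is {19 | -40}, a switch {a | b} with numbers a > b.
Cooling {a | b} by t gives {a - t | b + t}, which stops being hot when a - t = b + t, i.e. at t = (a - b)/2. So the temperature of a switch is (a - b)/2.
Temperature = (Left option - Right option) / 2
= (19 - (-40)) / 2
= 59 / 2
= 59/2

59/2


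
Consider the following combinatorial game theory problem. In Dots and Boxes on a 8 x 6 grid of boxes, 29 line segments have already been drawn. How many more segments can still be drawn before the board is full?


Grid: 8 x 6 boxes, i.e. 9 rows and 7 columns of dots.
Horizontal edges: (rows + 1) * cols = 9 * 6 = 54
Vertical edges: rows * (cols + 1) = 8 * 7 = 56
Total edges: 54 + 56 = 110
Edges drawn: 29
Remaining: 110 - 29 = 81

81


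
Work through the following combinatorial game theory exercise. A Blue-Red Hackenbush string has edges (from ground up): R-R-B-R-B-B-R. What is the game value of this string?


Edges (from ground): R-R-B-R-B-B-R
By Berlekamp's sign-expansion rule, a Blue-Red Hackenbush stalk has the value of the surreal number whose sign sequence is the edge sequence with B -> + and R -> -.
Sign sequence: --+-++-
Trace the sign expansion in the surreal number tree, starting from 0:
Edge 1: R (sign -) -> bounds (-inf, 0), value = -1
Edge 2: R (sign -) -> bounds (-inf, -1), value = -2
Edge 3: B (sign +) -> bounds (-2, -1), value = -3/2
Edge 4: R (sign -) -> bounds (-2, -3/2), value = -7/4
Edge 5: B (sign +) -> bounds (-7/4, -3/2), value = -13/8
Edge 6: B (sign +) -> bounds (-13/8, -3/2), value = -25/16
Edge 7: R (sign -) -> bounds (-13/8, -25/16), value = -51/32
Game value = -51/32

-51/32


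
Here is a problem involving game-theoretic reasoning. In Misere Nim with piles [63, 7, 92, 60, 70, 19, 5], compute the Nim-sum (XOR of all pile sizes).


We need the XOR (exclusive or) of all pile sizes.
After XOR-ing pile 1 (size 63): 0 XOR 63 = 63
After XOR-ing pile 2 (size 7): 63 XOR 7 = 56
After XOR-ing pile 3 (size 92): 56 XOR 92 = 100
After XOR-ing pile 4 (size 60): 100 XOR 60 = 88
After XOR-ing pile 5 (size 70): 88 XOR 70 = 30
After XOR-ing pile 6 (size 19): 30 XOR 19 = 13
After XOR-ing pile 7 (size 5): 13 XOR 5 = 8
The Nim-value of this position is 8.

8


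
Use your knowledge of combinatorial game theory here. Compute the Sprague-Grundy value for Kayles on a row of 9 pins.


Kayles: a move removes 1 or 2 adjacent pins from a contiguous row.
Removing pins from a row of k leaves two independent rows (a, b) with a + b = k - 1 (one pin) or a + b = k - 2 (two pins); an end removal gives a = 0.
By Sprague-Grundy, G(k) = mex{ G(a) XOR G(b) } over all these splits. G(0) = 0.
G(1): splits (0,0):0^0=0 -> mex({0}) = 1
G(2): splits (0,1):0^1=1 (0,0):0^0=0 -> mex({0, 1}) = 2
G(3): splits (0,2):0^2=2 (1,1):1^1=0 (0,1):0^1=1 -> mex({0, 1, 2}) = 3
G(4): splits (0,3):0^3=3 (1,2):1^2=3 (0,2):0^2=2 (1,1):1^1=0 -> mex({0, 2, 3}) = 1
G(5): splits (0,4):0^1=1 (1,3):1^3=2 (2,2):2^2=0 (0,3):0^3=3 (1,2):1^2=3 -> mex({0, 1, 2, 3}) = 4
G(6) = mex({0, 1, 2, 4}) = 3
G(7) = mex({0, 1, 3, 4, 5}) = 2
G(8) = mex({0, 2, 3, 5, 6}) = 1
G(9) = mex({0, 1, 2, 3, 6, 7}) = 4
Therefore G(9) = 4.

4


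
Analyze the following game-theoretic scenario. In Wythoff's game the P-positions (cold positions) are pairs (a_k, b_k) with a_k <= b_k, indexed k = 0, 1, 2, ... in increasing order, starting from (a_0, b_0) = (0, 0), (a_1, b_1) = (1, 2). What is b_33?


By Wythoff's theorem, a_k = floor(k * phi) and b_k = floor(k * phi^2) = a_k + k, where phi = (1 + sqrt(5))/2 is the golden ratio.
phi = (1 + sqrt(5))/2 = 1.618034
phi^2 = phi + 1 = 2.618034
k = 33
k * phi^2 = 33 * 2.618034 = 86.395122
b_33 = floor(k * phi^2) = 86 (check: a_33 + k = 53 + 33 = 86)

86


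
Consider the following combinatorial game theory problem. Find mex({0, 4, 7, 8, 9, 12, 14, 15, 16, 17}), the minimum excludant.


Set = {0, 4, 7, 8, 9, 12, 14, 15, 16, 17}
0 is in the set.
1 is NOT in the set. This is the mex.
mex = 1

1


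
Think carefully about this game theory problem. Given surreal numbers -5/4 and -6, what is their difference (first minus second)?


x = -5/4, y = -6
Converting to common denominator: 4
x = -5/4, y = -24/4
x - y = -5/4 - -6 = 19/4

19/4


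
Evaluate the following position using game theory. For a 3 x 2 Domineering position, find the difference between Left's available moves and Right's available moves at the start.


Board is 3 x 2 (rows x cols).
Left (vertical) placements: (rows-1) * cols = 2 * 2 = 4
Right (horizontal) placements: rows * (cols-1) = 3 * 1 = 3
Advantage = Left - Right = 4 - 3 = 1

1


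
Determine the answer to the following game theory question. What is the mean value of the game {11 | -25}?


Game = {11 | -25}, a switch {a | b} with numbers a > b.
Its thermograph has left wall a - t and right wall b + t, which meet at t = (a - b)/2, where both equal (a + b)/2. So the mast (mean value) is at (a + b)/2.
Mean = (11 + (-25))/2 = -14/2 = -7

-7


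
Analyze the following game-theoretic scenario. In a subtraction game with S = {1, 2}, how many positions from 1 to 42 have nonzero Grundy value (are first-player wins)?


Subtraction set S = {1, 2}, so G(n) = n mod 3.
G(n) = 0 when n is a multiple of 3.
Multiples of 3 in [1, 42]: 14
N-positions (nonzero Grundy) = 42 - 14 = 28

28


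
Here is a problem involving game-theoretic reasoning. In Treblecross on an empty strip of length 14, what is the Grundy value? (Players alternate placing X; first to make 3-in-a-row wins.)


Treblecross: place X on empty cells; 3-in-a-row wins.
Playing within two cells of an existing X lets the opponent win at once, so sensible play treats the cells i-2..i+2 around each X as dead. The player left with no safe cell loses, so this is a normal-play take-away game on strips of safe cells.
Placing X at cell i (0-indexed) of a strip of k safe cells leaves independent strips of sizes max(0, i-2) and max(0, k-i-3). Hence G(k) = mex{ G(max(0,i-2)) XOR G(max(0,k-i-3)) : 0 <= i < k }, with G(0) = 0.
G(1): splits (0,0):0^0=0 -> mex({0}) = 1
G(2): splits (0,0):0^0=0 -> mex({0}) = 1
G(3): splits (0,0):0^0=0 -> mex({0}) = 1
G(4): splits (0,1):0^1=1 (0,0):0^0=0 -> mex({0, 1}) = 2
G(5): splits (0,2):0^1=1 (0,1):0^1=1 (0,0):0^0=0 -> mex({0, 1}) = 2
G(6) = mex({1}) = 0
G(7) = mex({0, 1, 2}) = 3
G(8) = mex({0, 1, 2}) = 3
G(9) = mex({0, 2}) = 1
G(10) = mex({0, 2, 3}) = 1
G(11) = mex({0, 3}) = 1
G(12) = mex({1, 3}) = 0
G(13) = mex({0, 1, 2, 3}) = 4
G(14) = mex({0, 1, 2}) = 3
Therefore G(14) = 3.

3


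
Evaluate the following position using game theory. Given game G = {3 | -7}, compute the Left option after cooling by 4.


Original game: {3 | -7} (a switch {a | b} with a > b).
Cooling by t (for t below the temperature (a - b)/2 = 5) taxes each move by t: {a | b} cooled by t is {a - t | b + t}.
Cooling amount: t = 4
Cooled Left option: 3 - 4 = -1
Cooled Right option: -7 + 4 = -3
Cooled game: {-1 | -3}
Left option = -1

-1


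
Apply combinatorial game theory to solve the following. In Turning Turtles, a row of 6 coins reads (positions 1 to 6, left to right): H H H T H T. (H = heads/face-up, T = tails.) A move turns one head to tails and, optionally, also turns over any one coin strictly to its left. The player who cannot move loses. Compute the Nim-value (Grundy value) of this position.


Coins: H H H T H T
Key fact: a single head at position k behaves exactly like a Nim heap of size k (turning it to T and optionally flipping a coin at j < k corresponds to moving the heap from k to j, or to 0), and heads combine as a disjunctive sum (two heads at the same place would cancel, matching j XOR j = 0). So the Nim-value is the XOR of the 1-indexed positions of the heads.
Face-up positions (1-indexed): [1, 2, 3, 5]
XOR 0 with 1: 0 XOR 1 = 1
XOR 1 with 2: 1 XOR 2 = 3
XOR 3 with 3: 3 XOR 3 = 0
XOR 0 with 5: 0 XOR 5 = 5
Nim-value = 5

5


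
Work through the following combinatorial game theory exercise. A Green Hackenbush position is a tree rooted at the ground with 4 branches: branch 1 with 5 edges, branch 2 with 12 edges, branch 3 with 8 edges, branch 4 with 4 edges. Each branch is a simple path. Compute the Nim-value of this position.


The tree has 4 branches from the ground vertex.
In Green Hackenbush, the Nim-value of a simple path of length k is k.
Branch 1: length 5, Nim-value = 5
Branch 2: length 12, Nim-value = 12
Branch 3: length 8, Nim-value = 8
Branch 4: length 4, Nim-value = 4
Total Nim-value = XOR of all branch values:
0 XOR 5 = 5
5 XOR 12 = 9
9 XOR 8 = 1
1 XOR 4 = 5
Nim-value of the tree = 5

5


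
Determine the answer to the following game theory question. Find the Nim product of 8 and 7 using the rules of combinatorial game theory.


Nim multiplication is bilinear over XOR: (u XOR v) * w = (u*w) XOR (v*w).
So we split each operand into its bit components and XOR the pairwise Nim products.
8 = 8 (as XOR of powers of 2).
7 = 1 + 2 + 4 (as XOR of powers of 2).
Using the standard Nim-product table on single bits:
  2*2 = 3,   2*4 = 8,   2*8 = 12,
  4*4 = 6,   4*8 = 11,  8*8 = 13,
and  1*x = x (identity), k*l = l*k (commutative).
Pairwise Nim products:
  8 * 1 = 8
  8 * 2 = 12
  8 * 4 = 11
XOR them: 8 XOR 12 XOR 11 = 15.
Result: 8 * 7 = 15 (in Nim).

15


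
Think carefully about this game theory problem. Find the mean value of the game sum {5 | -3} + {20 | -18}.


G1 = {5 | -3}, G2 = {20 | -18}
Each is a switch {a | b} with numbers a > b; its mean value is (a + b)/2, and mean value is additive over game sums: m(G1 + G2) = m(G1) + m(G2).
Mean of G1 = (5 + (-3))/2 = 2/2 = 1
Mean of G2 = (20 + (-18))/2 = 2/2 = 1
Mean of G1 + G2 = 1 + 1 = 2

2


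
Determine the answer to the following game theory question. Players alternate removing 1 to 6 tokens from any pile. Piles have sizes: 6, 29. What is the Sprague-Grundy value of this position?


Subtraction set: {1, 2, 3, 4, 5, 6}
For this subtraction set, G(n) = n mod 7 (period = max + 1 = 7).
Pile 1 (size 6): G(6) = 6 mod 7 = 6
Pile 2 (size 29): G(29) = 29 mod 7 = 1
Total Grundy value = XOR of all: 6 XOR 1 = 7

7


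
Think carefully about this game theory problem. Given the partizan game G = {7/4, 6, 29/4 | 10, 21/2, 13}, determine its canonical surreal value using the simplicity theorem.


Left options: {7/4, 6, 29/4}, max = 29/4
Right options: {10, 21/2, 13}, min = 10
All options are numbers and max(Left) < min(Right), so by the simplicity theorem the value is the simplest (earliest-born) number strictly between 29/4 and 10.
Integers 8 through 9 all lie strictly between 29/4 and 10.
Among integers, the simplest (lowest birthday = smallest |n|; 0 is born on day 0, +-n on day n) is 8.
No non-integer in the interval can be simpler: if x is a non-integer in the interval, then floor(x) or ceil(x) also lies in the interval (the interval contains an integer), and both are proper prefixes of x's sign expansion, i.e. born earlier. So the game value is 8.
Game value = 8

8


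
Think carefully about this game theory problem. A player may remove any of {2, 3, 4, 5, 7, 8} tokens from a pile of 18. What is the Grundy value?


The subtraction set is S = {2, 3, 4, 5, 7, 8}.
G(k) = mex{ G(k - s) : s in S, s <= k }. We compute iteratively: G(0) = 0.
G(1) = mex({}) = 0
G(2) = mex({0}) = 1
G(3) = mex({0}) = 1
G(4) = mex({0, 1}) = 2
G(5) = mex({0, 1}) = 2
G(6) = mex({0, 1, 2}) = 3
G(7) = mex({0, 1, 2}) = 3
G(8) = mex({0, 1, 2, 3}) = 4
G(9) = mex({0, 1, 2, 3}) = 4
G(10) = mex({1, 2, 3, 4}) = 0
G(11) = mex({1, 2, 3, 4}) = 0
G(12) = mex({0, 2, 3, 4}) = 1
G(13) = mex({0, 2, 3, 4}) = 1
G(14) = mex({0, 1, 3, 4}) = 2
G(15) = mex({0, 1, 3, 4}) = 2
G(16) = mex({0, 1, 2, 4}) = 3
G(17) = mex({0, 1, 2, 4}) = 3
Observe that G(10)..G(17) = 0, 0, 1, 1, 2, 2, 3, 3 repeats G(0)..G(7) = 0, 0, 1, 1, 2, 2, 3, 3.
For k >= max(S) = 8, G(k) is determined by the previous 8 values G(k-8)..G(k-1); a window of 8 consecutive values has recurred shifted by 10, so by induction G(k + 10) = G(k) for all k >= 0: the sequence is periodic from the start with period 10.
One period: G(0..9) = 0, 0, 1, 1, 2, 2, 3, 3, 4, 4.
18 mod 10 = 8, so G(18) = G(8) = 4.

4


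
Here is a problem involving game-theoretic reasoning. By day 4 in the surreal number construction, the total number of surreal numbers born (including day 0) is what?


Day 0: {|} = 0 is born. Count = 1.
Day n: the number of surreal numbers born by day n is 2^(n+1) - 1.
By day 0: 2^1 - 1 = 1
By day 1: 2^2 - 1 = 3
By day 2: 2^3 - 1 = 7
By day 3: 2^4 - 1 = 15
By day 4: 2^5 - 1 = 31
By day 4: 31 surreal numbers.

31


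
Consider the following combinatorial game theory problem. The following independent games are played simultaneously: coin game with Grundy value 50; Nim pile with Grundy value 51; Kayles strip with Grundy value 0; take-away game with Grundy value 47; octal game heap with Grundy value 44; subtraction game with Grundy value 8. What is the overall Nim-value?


By the Sprague-Grundy theorem, the Grundy value of a sum of games is the XOR of individual Grundy values.
coin game: Grundy value = 50. Running XOR: 0 XOR 50 = 50
Nim pile: Grundy value = 51. Running XOR: 50 XOR 51 = 1
Kayles strip: Grundy value = 0. Running XOR: 1 XOR 0 = 1
take-away game: Grundy value = 47. Running XOR: 1 XOR 47 = 46
octal game heap: Grundy value = 44. Running XOR: 46 XOR 44 = 2
subtraction game: Grundy value = 8. Running XOR: 2 XOR 8 = 10
The combined Grundy value is 10.

10


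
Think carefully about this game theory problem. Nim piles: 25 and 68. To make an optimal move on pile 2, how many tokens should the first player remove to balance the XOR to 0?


Piles: 25 and 68
Current XOR: 25 XOR 68 = 93 (non-zero, so this is an N-position).
To make the XOR zero, we need to find a move that balances the piles.
For pile 2 (size 68): target = 68 XOR 93 = 25
We reduce pile 2 from 68 to 25.
Tokens removed: 68 - 25 = 43
Verification: 25 XOR 25 = 0

43


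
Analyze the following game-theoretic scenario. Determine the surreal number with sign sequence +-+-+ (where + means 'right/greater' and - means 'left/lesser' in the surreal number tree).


Sign expansion: +-+-+
Rule: track bounds (lo, hi), initially (-inf, +inf). On '+', the current value becomes lo and we move to the simplest number in (value, hi): value + 1 if hi = +inf, otherwise the midpoint (value + hi)/2. On '-', the current value becomes hi and we move to value - 1 if lo = -inf, otherwise the midpoint (lo + value)/2.
Start at 0.
Step 1: sign = +, move right. Bounds: (0, +inf). Value = 1
Step 2: sign = -, move left. Bounds: (0, 1). Value = 1/2
Step 3: sign = +, move right. Bounds: (1/2, 1). Value = 3/4
Step 4: sign = -, move left. Bounds: (1/2, 3/4). Value = 5/8
Step 5: sign = +, move right. Bounds: (5/8, 3/4). Value = 11/16
The surreal number with sign expansion +-+-+ is 11/16.

11/16


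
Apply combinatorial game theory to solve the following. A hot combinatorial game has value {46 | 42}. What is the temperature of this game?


The game is {46 | 42}, a switch {a | b} with numbers a > b.
Cooling {a | b} by t gives {a - t | b + t}, which stops being hot when a - t = b + t, i.e. at t = (a - b)/2. So the temperature of a switch is (a - b)/2.
Temperature = (Left option - Right option) / 2
= (46 - (42)) / 2
= 4 / 2
= 2

2


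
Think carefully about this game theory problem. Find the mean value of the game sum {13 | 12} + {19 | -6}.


G1 = {13 | 12}, G2 = {19 | -6}
Each is a switch {a | b} with numbers a > b; its mean value is (a + b)/2, and mean value is additive over game sums: m(G1 + G2) = m(G1) + m(G2).
Mean of G1 = (13 + (12))/2 = 25/2 = 25/2
Mean of G2 = (19 + (-6))/2 = 13/2 = 13/2
Mean of G1 + G2 = 25/2 + 13/2 = 19

19


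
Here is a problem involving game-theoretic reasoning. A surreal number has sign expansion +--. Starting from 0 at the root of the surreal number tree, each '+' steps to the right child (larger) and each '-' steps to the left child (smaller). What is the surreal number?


Sign expansion: +--
Rule: track bounds (lo, hi), initially (-inf, +inf). On '+', the current value becomes lo and we move to the simplest number in (value, hi): value + 1 if hi = +inf, otherwise the midpoint (value + hi)/2. On '-', the current value becomes hi and we move to value - 1 if lo = -inf, otherwise the midpoint (lo + value)/2.
Start at 0.
Step 1: sign = +, move right. Bounds: (0, +inf). Value = 1
Step 2: sign = -, move left. Bounds: (0, 1). Value = 1/2
Step 3: sign = -, move left. Bounds: (0, 1/2). Value = 1/4
The surreal number with sign expansion +-- is 1/4.

1/4


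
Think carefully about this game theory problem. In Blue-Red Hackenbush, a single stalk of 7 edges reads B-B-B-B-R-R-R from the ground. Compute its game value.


Edges (from ground): B-B-B-B-R-R-R
By Berlekamp's sign-expansion rule, a Blue-Red Hackenbush stalk has the value of the surreal number whose sign sequence is the edge sequence with B -> + and R -> -.
Sign sequence: ++++---
Trace the sign expansion in the surreal number tree, starting from 0:
Edge 1: B (sign +) -> bounds (0, +inf), value = 1
Edge 2: B (sign +) -> bounds (1, +inf), value = 2
Edge 3: B (sign +) -> bounds (2, +inf), value = 3
Edge 4: B (sign +) -> bounds (3, +inf), value = 4
Edge 5: R (sign -) -> bounds (3, 4), value = 7/2
Edge 6: R (sign -) -> bounds (3, 7/2), value = 13/4
Edge 7: R (sign -) -> bounds (3, 13/4), value = 25/8
Game value = 25/8

25/8


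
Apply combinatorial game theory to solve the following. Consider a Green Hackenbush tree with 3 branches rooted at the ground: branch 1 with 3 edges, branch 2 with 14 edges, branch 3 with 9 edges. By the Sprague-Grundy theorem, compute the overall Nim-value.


The tree has 3 branches from the ground vertex.
In Green Hackenbush, the Nim-value of a simple path of length k is k.
Branch 1: length 3, Nim-value = 3
Branch 2: length 14, Nim-value = 14
Branch 3: length 9, Nim-value = 9
Total Nim-value = XOR of all branch values:
0 XOR 3 = 3
3 XOR 14 = 13
13 XOR 9 = 4
Nim-value of the tree = 4

4


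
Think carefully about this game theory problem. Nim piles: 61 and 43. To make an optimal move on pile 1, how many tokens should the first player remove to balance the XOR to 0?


Piles: 61 and 43
Current XOR: 61 XOR 43 = 22 (non-zero, so this is an N-position).
To make the XOR zero, we need to find a move that balances the piles.
For pile 1 (size 61): target = 61 XOR 22 = 43
We reduce pile 1 from 61 to 43.
Tokens removed: 61 - 43 = 18
Verification: 43 XOR 43 = 0

18


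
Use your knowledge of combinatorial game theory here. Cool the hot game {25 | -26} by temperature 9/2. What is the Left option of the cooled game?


Original game: {25 | -26} (a switch {a | b} with a > b).
Cooling by t (for t below the temperature (a - b)/2 = 51/2) taxes each move by t: {a | b} cooled by t is {a - t | b + t}.
Cooling amount: t = 9/2
Cooled Left option: 25 - 9/2 = 41/2
Cooled Right option: -26 + 9/2 = -43/2
Cooled game: {41/2 | -43/2}
Left option = 41/2

41/2


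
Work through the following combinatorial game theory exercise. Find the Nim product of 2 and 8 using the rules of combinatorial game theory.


Nim multiplication is bilinear over XOR: (u XOR v) * w = (u*w) XOR (v*w).
So we split each operand into its bit components and XOR the pairwise Nim products.
2 = 2 (as XOR of powers of 2).
8 = 8 (as XOR of powers of 2).
Using the standard Nim-product table on single bits:
  2*2 = 3,   2*4 = 8,   2*8 = 12,
  4*4 = 6,   4*8 = 11,  8*8 = 13,
and  1*x = x (identity), k*l = l*k (commutative).
Pairwise Nim products:
  2 * 8 = 12
XOR them: 12 = 12.
Result: 2 * 8 = 12 (in Nim).

12


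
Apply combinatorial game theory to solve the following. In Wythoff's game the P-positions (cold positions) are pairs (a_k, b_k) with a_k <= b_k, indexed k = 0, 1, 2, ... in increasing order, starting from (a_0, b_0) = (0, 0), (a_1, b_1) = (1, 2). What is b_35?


By Wythoff's theorem, a_k = floor(k * phi) and b_k = floor(k * phi^2) = a_k + k, where phi = (1 + sqrt(5))/2 is the golden ratio.
phi = (1 + sqrt(5))/2 = 1.618034
phi^2 = phi + 1 = 2.618034
k = 35
k * phi^2 = 35 * 2.618034 = 91.631190
b_35 = floor(k * phi^2) = 91 (check: a_35 + k = 56 + 35 = 91)

91


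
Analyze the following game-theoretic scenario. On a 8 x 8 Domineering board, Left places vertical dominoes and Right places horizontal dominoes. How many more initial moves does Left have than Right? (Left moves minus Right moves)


Board is 8 x 8 (rows x cols).
Left (vertical) placements: (rows-1) * cols = 7 * 8 = 56
Right (horizontal) placements: rows * (cols-1) = 8 * 7 = 56
Advantage = Left - Right = 56 - 56 = 0

0


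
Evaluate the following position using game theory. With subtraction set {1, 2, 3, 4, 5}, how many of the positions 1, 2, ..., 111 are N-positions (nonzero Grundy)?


Subtraction set S = {1, 2, 3, 4, 5}, so G(n) = n mod 6.
G(n) = 0 when n is a multiple of 6.
Multiples of 6 in [1, 111]: 18
N-positions (nonzero Grundy) = 111 - 18 = 93

93


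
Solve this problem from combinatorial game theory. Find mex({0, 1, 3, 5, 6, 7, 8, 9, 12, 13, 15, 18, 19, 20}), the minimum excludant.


Set = {0, 1, 3, 5, 6, 7, 8, 9, 12, 13, 15, 18, 19, 20}
0 is in the set.
1 is in the set.
2 is NOT in the set. This is the mex.
mex = 2

2


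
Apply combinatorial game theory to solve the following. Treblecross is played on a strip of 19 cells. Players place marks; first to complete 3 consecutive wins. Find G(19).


Treblecross: place X on empty cells; 3-in-a-row wins.
Playing within two cells of an existing X lets the opponent win at once, so sensible play treats the cells i-2..i+2 around each X as dead. The player left with no safe cell loses, so this is a normal-play take-away game on strips of safe cells.
Placing X at cell i (0-indexed) of a strip of k safe cells leaves independent strips of sizes max(0, i-2) and max(0, k-i-3). Hence G(k) = mex{ G(max(0,i-2)) XOR G(max(0,k-i-3)) : 0 <= i < k }, with G(0) = 0.
G(1): splits (0,0):0^0=0 -> mex({0}) = 1
G(2): splits (0,0):0^0=0 -> mex({0}) = 1
G(3): splits (0,0):0^0=0 -> mex({0}) = 1
G(4): splits (0,1):0^1=1 (0,0):0^0=0 -> mex({0, 1}) = 2
G(5): splits (0,2):0^1=1 (0,1):0^1=1 (0,0):0^0=0 -> mex({0, 1}) = 2
G(6) = mex({1}) = 0
G(7) = mex({0, 1, 2}) = 3
G(8) = mex({0, 1, 2}) = 3
G(9) = mex({0, 2}) = 1
G(10) = mex({0, 2, 3}) = 1
G(11) = mex({0, 3}) = 1
G(12) = mex({1, 3}) = 0
G(13) = mex({0, 1, 2, 3}) = 4
G(14) = mex({0, 1, 2}) = 3
G(15) = mex({0, 1, 2}) = 3
G(16) = mex({0, 1, 2, 4}) = 3
G(17) = mex({0, 1, 3, 4}) = 2
G(18) = mex({0, 1, 3, 4}) = 2
G(19) = mex({0, 1, 3, 5}) = 2
Therefore G(19) = 2.

2


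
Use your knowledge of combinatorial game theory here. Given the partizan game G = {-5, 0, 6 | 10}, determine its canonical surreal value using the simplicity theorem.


Left options: {-5, 0, 6}, max = 6
Right options: {10}, min = 10
All options are numbers and max(Left) < min(Right), so by the simplicity theorem the value is the simplest (earliest-born) number strictly between 6 and 10.
Integers 7 through 9 all lie strictly between 6 and 10.
Among integers, the simplest (lowest birthday = smallest |n|; 0 is born on day 0, +-n on day n) is 7.
No non-integer in the interval can be simpler: if x is a non-integer in the interval, then floor(x) or ceil(x) also lies in the interval (the interval contains an integer), and both are proper prefixes of x's sign expansion, i.e. born earlier. So the game value is 7.
Game value = 7

7


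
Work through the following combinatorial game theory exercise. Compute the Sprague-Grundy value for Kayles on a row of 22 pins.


Kayles: a move removes 1 or 2 adjacent pins from a contiguous row.
Removing pins from a row of k leaves two independent rows (a, b) with a + b = k - 1 (one pin) or a + b = k - 2 (two pins); an end removal gives a = 0.
By Sprague-Grundy, G(k) = mex{ G(a) XOR G(b) } over all these splits. G(0) = 0.
G(1): splits (0,0):0^0=0 -> mex({0}) = 1
G(2): splits (0,1):0^1=1 (0,0):0^0=0 -> mex({0, 1}) = 2
G(3): splits (0,2):0^2=2 (1,1):1^1=0 (0,1):0^1=1 -> mex({0, 1, 2}) = 3
G(4): splits (0,3):0^3=3 (1,2):1^2=3 (0,2):0^2=2 (1,1):1^1=0 -> mex({0, 2, 3}) = 1
G(5): splits (0,4):0^1=1 (1,3):1^3=2 (2,2):2^2=0 (0,3):0^3=3 (1,2):1^2=3 -> mex({0, 1, 2, 3}) = 4
G(6) = mex({0, 1, 2, 4}) = 3
G(7) = mex({0, 1, 3, 4, 5}) = 2
G(8) = mex({0, 2, 3, 5, 6}) = 1
G(9) = mex({0, 1, 2, 3, 6, 7}) = 4
G(10) = mex({0, 1, 3, 4, 5, 7}) = 2
G(11) = mex({0, 1, 2, 3, 4, 5}) = 6
G(12) = mex({0, 1, 2, 3, 5, 6, 7}) = 4
G(13) = mex({0, 2, 3, 4, 6, 7}) = 1
G(14) = mex({0, 1, 4, 5, 6, 7}) = 2
G(15) = mex({0, 1, 2, 3, 4, 5, 6}) = 7
G(16) = mex({0, 2, 3, 5, 6, 7}) = 1
G(17) = mex({0, 1, 2, 3, 5, 6, 7}) = 4
G(18) = mex({0, 1, 2, 4, 5, 6}) = 3
G(19) = mex({0, 1, 3, 4, 5, 7}) = 2
G(20) = mex({0, 2, 3, 4, 5, 6, 7}) = 1
G(21) = mex({0, 1, 2, 3, 5, 6, 7}) = 4
G(22) = mex({0, 1, 2, 3, 4, 5, 7}) = 6
Therefore G(22) = 6.

6


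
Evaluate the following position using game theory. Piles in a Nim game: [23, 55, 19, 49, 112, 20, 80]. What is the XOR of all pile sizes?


We need the XOR (exclusive or) of all pile sizes.
After XOR-ing pile 1 (size 23): 0 XOR 23 = 23
After XOR-ing pile 2 (size 55): 23 XOR 55 = 32
After XOR-ing pile 3 (size 19): 32 XOR 19 = 51
After XOR-ing pile 4 (size 49): 51 XOR 49 = 2
After XOR-ing pile 5 (size 112): 2 XOR 112 = 114
After XOR-ing pile 6 (size 20): 114 XOR 20 = 102
After XOR-ing pile 7 (size 80): 102 XOR 80 = 54
The Nim-value of this position is 54.

54


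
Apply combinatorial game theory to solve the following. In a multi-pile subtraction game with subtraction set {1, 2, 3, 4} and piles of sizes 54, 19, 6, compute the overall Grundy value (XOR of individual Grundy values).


Subtraction set: {1, 2, 3, 4}
For this subtraction set, G(n) = n mod 5 (period = max + 1 = 5).
Pile 1 (size 54): G(54) = 54 mod 5 = 4
Pile 2 (size 19): G(19) = 19 mod 5 = 4
Pile 3 (size 6): G(6) = 6 mod 5 = 1
Total Grundy value = XOR of all: 4 XOR 4 XOR 1 = 1

1


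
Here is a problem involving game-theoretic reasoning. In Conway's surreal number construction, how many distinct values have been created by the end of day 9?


Day 0: {|} = 0 is born. Count = 1.
Day n: the number of surreal numbers born by day n is 2^(n+1) - 1.
By day 0: 2^1 - 1 = 1
By day 1: 2^2 - 1 = 3
By day 2: 2^3 - 1 = 7
By day 3: 2^4 - 1 = 15
By day 4: 2^5 - 1 = 31
By day 5: 2^6 - 1 = 63
By day 6: 2^7 - 1 = 127
By day 7: 2^8 - 1 = 255
By day 8: 2^9 - 1 = 511
By day 9: 2^10 - 1 = 1023
By day 9: 1023 surreal numbers.

1023


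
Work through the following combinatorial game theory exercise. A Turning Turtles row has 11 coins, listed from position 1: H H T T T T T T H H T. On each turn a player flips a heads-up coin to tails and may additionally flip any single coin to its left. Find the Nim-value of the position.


Coins: H H T T T T T T H H T
Key fact: a single head at position k behaves exactly like a Nim heap of size k (turning it to T and optionally flipping a coin at j < k corresponds to moving the heap from k to j, or to 0), and heads combine as a disjunctive sum (two heads at the same place would cancel, matching j XOR j = 0). So the Nim-value is the XOR of the 1-indexed positions of the heads.
Face-up positions (1-indexed): [1, 2, 9, 10]
XOR 0 with 1: 0 XOR 1 = 1
XOR 1 with 2: 1 XOR 2 = 3
XOR 3 with 9: 3 XOR 9 = 10
XOR 10 with 10: 10 XOR 10 = 0
Nim-value = 0

0


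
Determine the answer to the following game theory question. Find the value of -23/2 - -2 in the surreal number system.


x = -23/2, y = -2
Converting to common denominator: 2
x = -23/2, y = -4/2
x - y = -23/2 - -2 = -19/2

-19/2


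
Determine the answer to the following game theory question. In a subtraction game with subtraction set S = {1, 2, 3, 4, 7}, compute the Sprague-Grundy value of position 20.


The subtraction set is S = {1, 2, 3, 4, 7}.
G(k) = mex{ G(k - s) : s in S, s <= k }. We compute iteratively: G(0) = 0.
G(1) = mex({0}) = 1
G(2) = mex({0, 1}) = 2
G(3) = mex({0, 1, 2}) = 3
G(4) = mex({0, 1, 2, 3}) = 4
G(5) = mex({1, 2, 3, 4}) = 0
G(6) = mex({0, 2, 3, 4}) = 1
G(7) = mex({0, 1, 3, 4}) = 2
G(8) = mex({0, 1, 2, 4}) = 3
G(9) = mex({0, 1, 2, 3}) = 4
G(10) = mex({1, 2, 3, 4}) = 0
G(11) = mex({0, 2, 3, 4}) = 1
Observe that G(5)..G(11) = 0, 1, 2, 3, 4, 0, 1 repeats G(0)..G(6) = 0, 1, 2, 3, 4, 0, 1.
For k >= max(S) = 7, G(k) is determined by the previous 7 values G(k-7)..G(k-1); a window of 7 consecutive values has recurred shifted by 5, so by induction G(k + 5) = G(k) for all k >= 0: the sequence is periodic from the start with period 5.
One period: G(0..4) = 0, 1, 2, 3, 4.
20 mod 5 = 0, so G(20) = G(0) = 0.

0


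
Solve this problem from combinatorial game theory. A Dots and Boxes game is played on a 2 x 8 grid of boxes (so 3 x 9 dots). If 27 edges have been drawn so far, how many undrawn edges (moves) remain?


Grid: 2 x 8 boxes, i.e. 3 rows and 9 columns of dots.
Horizontal edges: (rows + 1) * cols = 3 * 8 = 24
Vertical edges: rows * (cols + 1) = 2 * 9 = 18
Total edges: 24 + 18 = 42
Edges drawn: 27
Remaining: 42 - 27 = 15

15


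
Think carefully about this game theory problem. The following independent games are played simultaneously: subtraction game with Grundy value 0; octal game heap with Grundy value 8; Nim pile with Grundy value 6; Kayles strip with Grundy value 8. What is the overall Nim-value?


By the Sprague-Grundy theorem, the Grundy value of a sum of games is the XOR of individual Grundy values.
subtraction game: Grundy value = 0. Running XOR: 0 XOR 0 = 0
octal game heap: Grundy value = 8. Running XOR: 0 XOR 8 = 8
Nim pile: Grundy value = 6. Running XOR: 8 XOR 6 = 14
Kayles strip: Grundy value = 8. Running XOR: 14 XOR 8 = 6
The combined Grundy value is 6.

6


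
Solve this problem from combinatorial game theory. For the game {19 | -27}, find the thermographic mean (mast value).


Game = {19 | -27}, a switch {a | b} with numbers a > b.
Its thermograph has left wall a - t and right wall b + t, which meet at t = (a - b)/2, where both equal (a + b)/2. So the mast (mean value) is at (a + b)/2.
Mean = (19 + (-27))/2 = -8/2 = -4

-4


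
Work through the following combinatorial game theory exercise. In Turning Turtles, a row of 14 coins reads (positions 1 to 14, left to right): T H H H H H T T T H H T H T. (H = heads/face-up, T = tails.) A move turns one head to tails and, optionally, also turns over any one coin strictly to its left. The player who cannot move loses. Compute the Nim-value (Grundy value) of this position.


Coins: T H H H H H T T T H H T H T
Key fact: a single head at position k behaves exactly like a Nim heap of size k (turning it to T and optionally flipping a coin at j < k corresponds to moving the heap from k to j, or to 0), and heads combine as a disjunctive sum (two heads at the same place would cancel, matching j XOR j = 0). So the Nim-value is the XOR of the 1-indexed positions of the heads.
Face-up positions (1-indexed): [2, 3, 4, 5, 6, 10, 11, 13]
XOR 0 with 2: 0 XOR 2 = 2
XOR 2 with 3: 2 XOR 3 = 1
XOR 1 with 4: 1 XOR 4 = 5
XOR 5 with 5: 5 XOR 5 = 0
XOR 0 with 6: 0 XOR 6 = 6
XOR 6 with 10: 6 XOR 10 = 12
XOR 12 with 11: 12 XOR 11 = 7
XOR 7 with 13: 7 XOR 13 = 10
Nim-value = 10

10


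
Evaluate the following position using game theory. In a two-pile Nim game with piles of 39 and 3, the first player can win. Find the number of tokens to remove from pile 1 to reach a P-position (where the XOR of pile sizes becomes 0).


Piles: 39 and 3
Current XOR: 39 XOR 3 = 36 (non-zero, so this is an N-position).
To make the XOR zero, we need to find a move that balances the piles.
For pile 1 (size 39): target = 39 XOR 36 = 3
We reduce pile 1 from 39 to 3.
Tokens removed: 39 - 3 = 36
Verification: 3 XOR 3 = 0

36


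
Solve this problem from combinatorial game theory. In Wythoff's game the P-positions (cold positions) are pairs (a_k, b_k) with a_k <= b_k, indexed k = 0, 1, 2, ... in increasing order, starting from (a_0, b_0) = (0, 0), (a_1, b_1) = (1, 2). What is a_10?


By Wythoff's theorem, a_k = floor(k * phi) and b_k = floor(k * phi^2) = a_k + k, where phi = (1 + sqrt(5))/2 is the golden ratio.
phi = (1 + sqrt(5))/2 = 1.618034
k = 10
k * phi = 10 * 1.618034 = 16.180340
a_10 = floor(k * phi) = 16

16


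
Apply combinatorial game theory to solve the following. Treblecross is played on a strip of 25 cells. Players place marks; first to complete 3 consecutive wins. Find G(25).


Treblecross: place X on empty cells; 3-in-a-row wins.
Playing within two cells of an existing X lets the opponent win at once, so sensible play treats the cells i-2..i+2 around each X as dead. The player left with no safe cell loses, so this is a normal-play take-away game on strips of safe cells.
Placing X at cell i (0-indexed) of a strip of k safe cells leaves independent strips of sizes max(0, i-2) and max(0, k-i-3). Hence G(k) = mex{ G(max(0,i-2)) XOR G(max(0,k-i-3)) : 0 <= i < k }, with G(0) = 0.
G(1): splits (0,0):0^0=0 -> mex({0}) = 1
G(2): splits (0,0):0^0=0 -> mex({0}) = 1
G(3): splits (0,0):0^0=0 -> mex({0}) = 1
G(4): splits (0,1):0^1=1 (0,0):0^0=0 -> mex({0, 1}) = 2
G(5): splits (0,2):0^1=1 (0,1):0^1=1 (0,0):0^0=0 -> mex({0, 1}) = 2
G(6) = mex({1}) = 0
G(7) = mex({0, 1, 2}) = 3
G(8) = mex({0, 1, 2}) = 3
G(9) = mex({0, 2}) = 1
G(10) = mex({0, 2, 3}) = 1
G(11) = mex({0, 3}) = 1
G(12) = mex({1, 3}) = 0
G(13) = mex({0, 1, 2, 3}) = 4
G(14) = mex({0, 1, 2}) = 3
G(15) = mex({0, 1, 2}) = 3
G(16) = mex({0, 1, 2, 4}) = 3
G(17) = mex({0, 1, 3, 4}) = 2
G(18) = mex({0, 1, 3, 4}) = 2
G(19) = mex({0, 1, 3, 5}) = 2
G(20) = mex({0, 1, 2, 3, 5}) = 4
G(21) = mex({0, 1, 2, 3, 5}) = 4
G(22) = mex({1, 2, 6}) = 0
G(23) = mex({0, 1, 2, 3, 4, 6}) = 5
G(24) = mex({0, 1, 2, 3, 4}) = 5
G(25) = mex({0, 1, 3, 4, 7}) = 2
Therefore G(25) = 2.

2


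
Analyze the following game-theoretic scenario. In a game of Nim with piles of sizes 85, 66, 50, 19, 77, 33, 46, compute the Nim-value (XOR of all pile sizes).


We need the XOR (exclusive or) of all pile sizes.
After XOR-ing pile 1 (size 85): 0 XOR 85 = 85
After XOR-ing pile 2 (size 66): 85 XOR 66 = 23
After XOR-ing pile 3 (size 50): 23 XOR 50 = 37
After XOR-ing pile 4 (size 19): 37 XOR 19 = 54
After XOR-ing pile 5 (size 77): 54 XOR 77 = 123
After XOR-ing pile 6 (size 33): 123 XOR 33 = 90
After XOR-ing pile 7 (size 46): 90 XOR 46 = 116
The Nim-value of this position is 116.

116


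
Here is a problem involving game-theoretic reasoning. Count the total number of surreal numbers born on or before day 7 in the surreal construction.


Day 0: {|} = 0 is born. Count = 1.
Day n: the number of surreal numbers born by day n is 2^(n+1) - 1.
By day 0: 2^1 - 1 = 1
By day 1: 2^2 - 1 = 3
By day 2: 2^3 - 1 = 7
By day 3: 2^4 - 1 = 15
By day 4: 2^5 - 1 = 31
By day 5: 2^6 - 1 = 63
By day 6: 2^7 - 1 = 127
By day 7: 2^8 - 1 = 255
By day 7: 255 surreal numbers.

255


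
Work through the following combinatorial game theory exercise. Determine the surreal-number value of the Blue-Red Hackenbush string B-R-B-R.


Edges (from ground): B-R-B-R
By Berlekamp's sign-expansion rule, a Blue-Red Hackenbush stalk has the value of the surreal number whose sign sequence is the edge sequence with B -> + and R -> -.
Sign sequence: +-+-
Trace the sign expansion in the surreal number tree, starting from 0:
Edge 1: B (sign +) -> bounds (0, +inf), value = 1
Edge 2: R (sign -) -> bounds (0, 1), value = 1/2
Edge 3: B (sign +) -> bounds (1/2, 1), value = 3/4
Edge 4: R (sign -) -> bounds (1/2, 3/4), value = 5/8
Game value = 5/8

5/8


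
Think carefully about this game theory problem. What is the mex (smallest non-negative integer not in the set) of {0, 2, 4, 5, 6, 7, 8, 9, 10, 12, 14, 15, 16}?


Set = {0, 2, 4, 5, 6, 7, 8, 9, 10, 12, 14, 15, 16}
0 is in the set.
1 is NOT in the set. This is the mex.
mex = 1

1


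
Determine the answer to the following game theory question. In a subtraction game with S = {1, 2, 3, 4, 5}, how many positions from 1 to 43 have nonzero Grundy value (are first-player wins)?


Subtraction set S = {1, 2, 3, 4, 5}, so G(n) = n mod 6.
G(n) = 0 when n is a multiple of 6.
Multiples of 6 in [1, 43]: 7
N-positions (nonzero Grundy) = 43 - 7 = 36

36


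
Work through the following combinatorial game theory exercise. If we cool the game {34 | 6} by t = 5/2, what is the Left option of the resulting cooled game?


Original game: {34 | 6} (a switch {a | b} with a > b).
Cooling by t (for t below the temperature (a - b)/2 = 14) taxes each move by t: {a | b} cooled by t is {a - t | b + t}.
Cooling amount: t = 5/2
Cooled Left option: 34 - 5/2 = 63/2
Cooled Right option: 6 + 5/2 = 17/2
Cooled game: {63/2 | 17/2}
Left option = 63/2

63/2


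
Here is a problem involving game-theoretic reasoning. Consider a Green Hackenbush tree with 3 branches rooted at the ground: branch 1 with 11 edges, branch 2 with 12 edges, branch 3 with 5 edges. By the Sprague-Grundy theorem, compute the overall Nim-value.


The tree has 3 branches from the ground vertex.
In Green Hackenbush, the Nim-value of a simple path of length k is k.
Branch 1: length 11, Nim-value = 11
Branch 2: length 12, Nim-value = 12
Branch 3: length 5, Nim-value = 5
Total Nim-value = XOR of all branch values:
0 XOR 11 = 11
11 XOR 12 = 7
7 XOR 5 = 2
Nim-value of the tree = 2

2


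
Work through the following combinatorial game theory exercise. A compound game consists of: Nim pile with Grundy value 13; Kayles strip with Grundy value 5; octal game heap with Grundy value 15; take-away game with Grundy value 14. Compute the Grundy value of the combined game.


By the Sprague-Grundy theorem, the Grundy value of a sum of games is the XOR of individual Grundy values.
Nim pile: Grundy value = 13. Running XOR: 0 XOR 13 = 13
Kayles strip: Grundy value = 5. Running XOR: 13 XOR 5 = 8
octal game heap: Grundy value = 15. Running XOR: 8 XOR 15 = 7
take-away game: Grundy value = 14. Running XOR: 7 XOR 14 = 9
The combined Grundy value is 9.

9


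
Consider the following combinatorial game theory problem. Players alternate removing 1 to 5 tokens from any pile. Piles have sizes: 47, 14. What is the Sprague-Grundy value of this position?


Subtraction set: {1, 2, 3, 4, 5}
For this subtraction set, G(n) = n mod 6 (period = max + 1 = 6).
Pile 1 (size 47): G(47) = 47 mod 6 = 5
Pile 2 (size 14): G(14) = 14 mod 6 = 2
Total Grundy value = XOR of all: 5 XOR 2 = 7

7
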